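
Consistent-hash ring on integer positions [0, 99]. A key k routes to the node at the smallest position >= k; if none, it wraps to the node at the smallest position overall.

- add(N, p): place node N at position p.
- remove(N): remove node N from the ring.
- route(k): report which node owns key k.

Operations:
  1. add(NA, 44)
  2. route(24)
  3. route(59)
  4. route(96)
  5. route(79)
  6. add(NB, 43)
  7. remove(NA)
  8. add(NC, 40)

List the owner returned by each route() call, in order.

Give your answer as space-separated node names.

Answer: NA NA NA NA

Derivation:
Op 1: add NA@44 -> ring=[44:NA]
Op 2: route key 24: smallest pos >= 24 is 44 -> NA
Op 3: route key 59: none >= 59, wrap to smallest pos 44 -> NA
Op 4: route key 96: none >= 96, wrap to smallest pos 44 -> NA
Op 5: route key 79: none >= 79, wrap to smallest pos 44 -> NA
Op 6: add NB@43 -> ring=[43:NB,44:NA]
Op 7: remove NA -> ring=[43:NB]
Op 8: add NC@40 -> ring=[40:NC,43:NB]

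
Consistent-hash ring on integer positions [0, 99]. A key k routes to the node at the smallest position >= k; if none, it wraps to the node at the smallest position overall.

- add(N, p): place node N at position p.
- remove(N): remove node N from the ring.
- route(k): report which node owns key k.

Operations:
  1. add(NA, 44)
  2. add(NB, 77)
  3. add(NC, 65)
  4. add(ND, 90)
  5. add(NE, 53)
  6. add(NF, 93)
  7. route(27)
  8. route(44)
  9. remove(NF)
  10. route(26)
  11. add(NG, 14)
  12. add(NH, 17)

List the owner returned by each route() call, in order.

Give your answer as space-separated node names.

Op 1: add NA@44 -> ring=[44:NA]
Op 2: add NB@77 -> ring=[44:NA,77:NB]
Op 3: add NC@65 -> ring=[44:NA,65:NC,77:NB]
Op 4: add ND@90 -> ring=[44:NA,65:NC,77:NB,90:ND]
Op 5: add NE@53 -> ring=[44:NA,53:NE,65:NC,77:NB,90:ND]
Op 6: add NF@93 -> ring=[44:NA,53:NE,65:NC,77:NB,90:ND,93:NF]
Op 7: route key 27: smallest pos >= 27 is 44 -> NA
Op 8: route key 44: smallest pos >= 44 is 44 -> NA
Op 9: remove NF -> ring=[44:NA,53:NE,65:NC,77:NB,90:ND]
Op 10: route key 26: smallest pos >= 26 is 44 -> NA
Op 11: add NG@14 -> ring=[14:NG,44:NA,53:NE,65:NC,77:NB,90:ND]
Op 12: add NH@17 -> ring=[14:NG,17:NH,44:NA,53:NE,65:NC,77:NB,90:ND]

Answer: NA NA NA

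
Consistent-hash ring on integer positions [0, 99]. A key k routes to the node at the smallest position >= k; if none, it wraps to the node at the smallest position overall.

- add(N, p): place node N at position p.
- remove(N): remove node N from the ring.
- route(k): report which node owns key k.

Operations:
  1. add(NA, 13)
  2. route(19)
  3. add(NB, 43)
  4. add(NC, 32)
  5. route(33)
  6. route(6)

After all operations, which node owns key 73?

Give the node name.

Op 1: add NA@13 -> ring=[13:NA]
Op 2: route key 19: none >= 19, wrap to smallest pos 13 -> NA
Op 3: add NB@43 -> ring=[13:NA,43:NB]
Op 4: add NC@32 -> ring=[13:NA,32:NC,43:NB]
Op 5: route key 33: smallest pos >= 33 is 43 -> NB
Op 6: route key 6: smallest pos >= 6 is 13 -> NA
Final route key 73: none >= 73, wrap to smallest pos 13 -> NA

Answer: NA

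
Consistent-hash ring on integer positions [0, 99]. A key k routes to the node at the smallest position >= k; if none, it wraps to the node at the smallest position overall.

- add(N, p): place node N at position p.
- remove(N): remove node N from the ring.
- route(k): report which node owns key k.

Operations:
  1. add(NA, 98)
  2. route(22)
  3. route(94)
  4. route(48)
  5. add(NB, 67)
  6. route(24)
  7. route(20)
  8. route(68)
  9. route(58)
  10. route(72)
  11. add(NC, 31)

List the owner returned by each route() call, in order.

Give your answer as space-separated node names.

Answer: NA NA NA NB NB NA NB NA

Derivation:
Op 1: add NA@98 -> ring=[98:NA]
Op 2: route key 22: smallest pos >= 22 is 98 -> NA
Op 3: route key 94: smallest pos >= 94 is 98 -> NA
Op 4: route key 48: smallest pos >= 48 is 98 -> NA
Op 5: add NB@67 -> ring=[67:NB,98:NA]
Op 6: route key 24: smallest pos >= 24 is 67 -> NB
Op 7: route key 20: smallest pos >= 20 is 67 -> NB
Op 8: route key 68: smallest pos >= 68 is 98 -> NA
Op 9: route key 58: smallest pos >= 58 is 67 -> NB
Op 10: route key 72: smallest pos >= 72 is 98 -> NA
Op 11: add NC@31 -> ring=[31:NC,67:NB,98:NA]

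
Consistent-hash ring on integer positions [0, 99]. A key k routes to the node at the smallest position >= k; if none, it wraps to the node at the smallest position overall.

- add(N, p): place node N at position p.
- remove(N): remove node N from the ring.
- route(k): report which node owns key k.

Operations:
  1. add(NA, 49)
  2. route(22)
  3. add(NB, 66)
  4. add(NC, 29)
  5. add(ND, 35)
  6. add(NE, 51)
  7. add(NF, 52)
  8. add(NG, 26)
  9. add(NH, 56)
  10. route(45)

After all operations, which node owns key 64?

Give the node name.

Answer: NB

Derivation:
Op 1: add NA@49 -> ring=[49:NA]
Op 2: route key 22: smallest pos >= 22 is 49 -> NA
Op 3: add NB@66 -> ring=[49:NA,66:NB]
Op 4: add NC@29 -> ring=[29:NC,49:NA,66:NB]
Op 5: add ND@35 -> ring=[29:NC,35:ND,49:NA,66:NB]
Op 6: add NE@51 -> ring=[29:NC,35:ND,49:NA,51:NE,66:NB]
Op 7: add NF@52 -> ring=[29:NC,35:ND,49:NA,51:NE,52:NF,66:NB]
Op 8: add NG@26 -> ring=[26:NG,29:NC,35:ND,49:NA,51:NE,52:NF,66:NB]
Op 9: add NH@56 -> ring=[26:NG,29:NC,35:ND,49:NA,51:NE,52:NF,56:NH,66:NB]
Op 10: route key 45: smallest pos >= 45 is 49 -> NA
Final route key 64: smallest pos >= 64 is 66 -> NB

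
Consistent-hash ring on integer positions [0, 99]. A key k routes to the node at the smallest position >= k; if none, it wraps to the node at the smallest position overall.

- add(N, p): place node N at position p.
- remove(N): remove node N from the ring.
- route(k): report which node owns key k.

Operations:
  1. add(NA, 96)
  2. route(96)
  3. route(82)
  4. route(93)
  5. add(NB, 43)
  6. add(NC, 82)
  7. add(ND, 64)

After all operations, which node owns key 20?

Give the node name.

Answer: NB

Derivation:
Op 1: add NA@96 -> ring=[96:NA]
Op 2: route key 96: smallest pos >= 96 is 96 -> NA
Op 3: route key 82: smallest pos >= 82 is 96 -> NA
Op 4: route key 93: smallest pos >= 93 is 96 -> NA
Op 5: add NB@43 -> ring=[43:NB,96:NA]
Op 6: add NC@82 -> ring=[43:NB,82:NC,96:NA]
Op 7: add ND@64 -> ring=[43:NB,64:ND,82:NC,96:NA]
Final route key 20: smallest pos >= 20 is 43 -> NB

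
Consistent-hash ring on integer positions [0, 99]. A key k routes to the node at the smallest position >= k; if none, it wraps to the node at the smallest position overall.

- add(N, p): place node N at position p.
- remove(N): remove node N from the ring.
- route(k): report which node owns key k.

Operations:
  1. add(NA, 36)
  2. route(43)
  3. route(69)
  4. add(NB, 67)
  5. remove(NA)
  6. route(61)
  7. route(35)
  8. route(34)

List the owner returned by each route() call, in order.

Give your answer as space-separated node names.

Answer: NA NA NB NB NB

Derivation:
Op 1: add NA@36 -> ring=[36:NA]
Op 2: route key 43: none >= 43, wrap to smallest pos 36 -> NA
Op 3: route key 69: none >= 69, wrap to smallest pos 36 -> NA
Op 4: add NB@67 -> ring=[36:NA,67:NB]
Op 5: remove NA -> ring=[67:NB]
Op 6: route key 61: smallest pos >= 61 is 67 -> NB
Op 7: route key 35: smallest pos >= 35 is 67 -> NB
Op 8: route key 34: smallest pos >= 34 is 67 -> NB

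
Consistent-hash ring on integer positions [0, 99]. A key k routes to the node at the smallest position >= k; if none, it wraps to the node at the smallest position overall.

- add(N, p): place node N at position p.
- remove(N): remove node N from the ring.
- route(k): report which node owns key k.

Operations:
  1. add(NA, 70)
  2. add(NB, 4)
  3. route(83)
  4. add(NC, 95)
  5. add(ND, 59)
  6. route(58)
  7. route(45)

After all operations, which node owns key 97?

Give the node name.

Op 1: add NA@70 -> ring=[70:NA]
Op 2: add NB@4 -> ring=[4:NB,70:NA]
Op 3: route key 83: none >= 83, wrap to smallest pos 4 -> NB
Op 4: add NC@95 -> ring=[4:NB,70:NA,95:NC]
Op 5: add ND@59 -> ring=[4:NB,59:ND,70:NA,95:NC]
Op 6: route key 58: smallest pos >= 58 is 59 -> ND
Op 7: route key 45: smallest pos >= 45 is 59 -> ND
Final route key 97: none >= 97, wrap to smallest pos 4 -> NB

Answer: NB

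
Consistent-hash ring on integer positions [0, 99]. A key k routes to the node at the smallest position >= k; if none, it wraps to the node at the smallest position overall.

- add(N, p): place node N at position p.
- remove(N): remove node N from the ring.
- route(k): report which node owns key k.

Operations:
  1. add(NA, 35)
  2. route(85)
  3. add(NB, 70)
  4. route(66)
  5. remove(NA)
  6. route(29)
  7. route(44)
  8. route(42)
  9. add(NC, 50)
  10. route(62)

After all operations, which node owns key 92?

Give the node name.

Answer: NC

Derivation:
Op 1: add NA@35 -> ring=[35:NA]
Op 2: route key 85: none >= 85, wrap to smallest pos 35 -> NA
Op 3: add NB@70 -> ring=[35:NA,70:NB]
Op 4: route key 66: smallest pos >= 66 is 70 -> NB
Op 5: remove NA -> ring=[70:NB]
Op 6: route key 29: smallest pos >= 29 is 70 -> NB
Op 7: route key 44: smallest pos >= 44 is 70 -> NB
Op 8: route key 42: smallest pos >= 42 is 70 -> NB
Op 9: add NC@50 -> ring=[50:NC,70:NB]
Op 10: route key 62: smallest pos >= 62 is 70 -> NB
Final route key 92: none >= 92, wrap to smallest pos 50 -> NC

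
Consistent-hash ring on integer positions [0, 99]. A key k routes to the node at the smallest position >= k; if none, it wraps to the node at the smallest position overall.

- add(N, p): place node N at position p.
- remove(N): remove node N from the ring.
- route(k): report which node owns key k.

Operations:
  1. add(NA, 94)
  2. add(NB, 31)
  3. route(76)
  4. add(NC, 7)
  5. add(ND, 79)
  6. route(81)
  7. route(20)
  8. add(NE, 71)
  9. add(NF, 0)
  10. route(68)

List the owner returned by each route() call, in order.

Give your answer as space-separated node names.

Op 1: add NA@94 -> ring=[94:NA]
Op 2: add NB@31 -> ring=[31:NB,94:NA]
Op 3: route key 76: smallest pos >= 76 is 94 -> NA
Op 4: add NC@7 -> ring=[7:NC,31:NB,94:NA]
Op 5: add ND@79 -> ring=[7:NC,31:NB,79:ND,94:NA]
Op 6: route key 81: smallest pos >= 81 is 94 -> NA
Op 7: route key 20: smallest pos >= 20 is 31 -> NB
Op 8: add NE@71 -> ring=[7:NC,31:NB,71:NE,79:ND,94:NA]
Op 9: add NF@0 -> ring=[0:NF,7:NC,31:NB,71:NE,79:ND,94:NA]
Op 10: route key 68: smallest pos >= 68 is 71 -> NE

Answer: NA NA NB NE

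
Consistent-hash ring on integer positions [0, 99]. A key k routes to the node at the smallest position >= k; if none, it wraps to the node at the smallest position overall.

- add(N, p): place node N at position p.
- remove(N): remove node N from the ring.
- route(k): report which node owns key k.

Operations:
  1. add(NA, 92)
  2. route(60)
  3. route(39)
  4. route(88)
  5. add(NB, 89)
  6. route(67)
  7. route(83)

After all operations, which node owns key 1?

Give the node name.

Op 1: add NA@92 -> ring=[92:NA]
Op 2: route key 60: smallest pos >= 60 is 92 -> NA
Op 3: route key 39: smallest pos >= 39 is 92 -> NA
Op 4: route key 88: smallest pos >= 88 is 92 -> NA
Op 5: add NB@89 -> ring=[89:NB,92:NA]
Op 6: route key 67: smallest pos >= 67 is 89 -> NB
Op 7: route key 83: smallest pos >= 83 is 89 -> NB
Final route key 1: smallest pos >= 1 is 89 -> NB

Answer: NB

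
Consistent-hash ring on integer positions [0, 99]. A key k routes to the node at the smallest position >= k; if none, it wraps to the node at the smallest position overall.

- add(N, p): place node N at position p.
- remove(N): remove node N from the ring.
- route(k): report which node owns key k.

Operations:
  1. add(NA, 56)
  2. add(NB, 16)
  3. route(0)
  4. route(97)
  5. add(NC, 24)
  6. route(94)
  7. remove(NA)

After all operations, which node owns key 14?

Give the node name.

Answer: NB

Derivation:
Op 1: add NA@56 -> ring=[56:NA]
Op 2: add NB@16 -> ring=[16:NB,56:NA]
Op 3: route key 0: smallest pos >= 0 is 16 -> NB
Op 4: route key 97: none >= 97, wrap to smallest pos 16 -> NB
Op 5: add NC@24 -> ring=[16:NB,24:NC,56:NA]
Op 6: route key 94: none >= 94, wrap to smallest pos 16 -> NB
Op 7: remove NA -> ring=[16:NB,24:NC]
Final route key 14: smallest pos >= 14 is 16 -> NB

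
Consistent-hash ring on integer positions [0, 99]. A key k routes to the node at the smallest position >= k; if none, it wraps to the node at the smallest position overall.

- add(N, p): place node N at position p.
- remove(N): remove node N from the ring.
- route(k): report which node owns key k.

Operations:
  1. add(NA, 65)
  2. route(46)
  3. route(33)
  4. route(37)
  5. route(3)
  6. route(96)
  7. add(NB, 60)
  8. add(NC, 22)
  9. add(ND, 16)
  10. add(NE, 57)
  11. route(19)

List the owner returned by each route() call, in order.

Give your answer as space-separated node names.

Op 1: add NA@65 -> ring=[65:NA]
Op 2: route key 46: smallest pos >= 46 is 65 -> NA
Op 3: route key 33: smallest pos >= 33 is 65 -> NA
Op 4: route key 37: smallest pos >= 37 is 65 -> NA
Op 5: route key 3: smallest pos >= 3 is 65 -> NA
Op 6: route key 96: none >= 96, wrap to smallest pos 65 -> NA
Op 7: add NB@60 -> ring=[60:NB,65:NA]
Op 8: add NC@22 -> ring=[22:NC,60:NB,65:NA]
Op 9: add ND@16 -> ring=[16:ND,22:NC,60:NB,65:NA]
Op 10: add NE@57 -> ring=[16:ND,22:NC,57:NE,60:NB,65:NA]
Op 11: route key 19: smallest pos >= 19 is 22 -> NC

Answer: NA NA NA NA NA NC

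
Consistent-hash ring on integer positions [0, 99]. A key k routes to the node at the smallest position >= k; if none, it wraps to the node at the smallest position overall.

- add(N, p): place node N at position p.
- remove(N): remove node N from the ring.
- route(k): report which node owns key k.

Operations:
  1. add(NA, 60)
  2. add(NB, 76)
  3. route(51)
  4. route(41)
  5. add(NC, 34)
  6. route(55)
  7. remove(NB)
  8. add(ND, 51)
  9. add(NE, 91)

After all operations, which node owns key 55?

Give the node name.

Op 1: add NA@60 -> ring=[60:NA]
Op 2: add NB@76 -> ring=[60:NA,76:NB]
Op 3: route key 51: smallest pos >= 51 is 60 -> NA
Op 4: route key 41: smallest pos >= 41 is 60 -> NA
Op 5: add NC@34 -> ring=[34:NC,60:NA,76:NB]
Op 6: route key 55: smallest pos >= 55 is 60 -> NA
Op 7: remove NB -> ring=[34:NC,60:NA]
Op 8: add ND@51 -> ring=[34:NC,51:ND,60:NA]
Op 9: add NE@91 -> ring=[34:NC,51:ND,60:NA,91:NE]
Final route key 55: smallest pos >= 55 is 60 -> NA

Answer: NA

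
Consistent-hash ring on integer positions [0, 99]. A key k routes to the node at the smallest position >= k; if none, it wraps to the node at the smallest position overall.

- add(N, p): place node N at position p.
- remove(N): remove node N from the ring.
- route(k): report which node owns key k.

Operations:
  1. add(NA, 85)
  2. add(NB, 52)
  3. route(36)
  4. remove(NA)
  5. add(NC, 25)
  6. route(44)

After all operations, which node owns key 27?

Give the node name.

Op 1: add NA@85 -> ring=[85:NA]
Op 2: add NB@52 -> ring=[52:NB,85:NA]
Op 3: route key 36: smallest pos >= 36 is 52 -> NB
Op 4: remove NA -> ring=[52:NB]
Op 5: add NC@25 -> ring=[25:NC,52:NB]
Op 6: route key 44: smallest pos >= 44 is 52 -> NB
Final route key 27: smallest pos >= 27 is 52 -> NB

Answer: NB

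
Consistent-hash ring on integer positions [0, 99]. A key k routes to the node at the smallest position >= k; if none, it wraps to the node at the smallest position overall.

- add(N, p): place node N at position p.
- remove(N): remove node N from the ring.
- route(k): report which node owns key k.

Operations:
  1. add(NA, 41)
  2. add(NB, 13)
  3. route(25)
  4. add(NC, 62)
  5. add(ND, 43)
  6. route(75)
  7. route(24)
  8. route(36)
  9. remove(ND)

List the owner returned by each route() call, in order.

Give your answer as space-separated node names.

Answer: NA NB NA NA

Derivation:
Op 1: add NA@41 -> ring=[41:NA]
Op 2: add NB@13 -> ring=[13:NB,41:NA]
Op 3: route key 25: smallest pos >= 25 is 41 -> NA
Op 4: add NC@62 -> ring=[13:NB,41:NA,62:NC]
Op 5: add ND@43 -> ring=[13:NB,41:NA,43:ND,62:NC]
Op 6: route key 75: none >= 75, wrap to smallest pos 13 -> NB
Op 7: route key 24: smallest pos >= 24 is 41 -> NA
Op 8: route key 36: smallest pos >= 36 is 41 -> NA
Op 9: remove ND -> ring=[13:NB,41:NA,62:NC]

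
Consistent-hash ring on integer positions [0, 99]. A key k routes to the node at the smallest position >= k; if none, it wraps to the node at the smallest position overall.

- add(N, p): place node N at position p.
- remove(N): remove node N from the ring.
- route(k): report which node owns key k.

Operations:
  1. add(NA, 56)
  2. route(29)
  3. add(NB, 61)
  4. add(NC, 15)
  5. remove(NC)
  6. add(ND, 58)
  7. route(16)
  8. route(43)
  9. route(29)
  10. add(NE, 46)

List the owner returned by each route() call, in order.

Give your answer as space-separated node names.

Op 1: add NA@56 -> ring=[56:NA]
Op 2: route key 29: smallest pos >= 29 is 56 -> NA
Op 3: add NB@61 -> ring=[56:NA,61:NB]
Op 4: add NC@15 -> ring=[15:NC,56:NA,61:NB]
Op 5: remove NC -> ring=[56:NA,61:NB]
Op 6: add ND@58 -> ring=[56:NA,58:ND,61:NB]
Op 7: route key 16: smallest pos >= 16 is 56 -> NA
Op 8: route key 43: smallest pos >= 43 is 56 -> NA
Op 9: route key 29: smallest pos >= 29 is 56 -> NA
Op 10: add NE@46 -> ring=[46:NE,56:NA,58:ND,61:NB]

Answer: NA NA NA NA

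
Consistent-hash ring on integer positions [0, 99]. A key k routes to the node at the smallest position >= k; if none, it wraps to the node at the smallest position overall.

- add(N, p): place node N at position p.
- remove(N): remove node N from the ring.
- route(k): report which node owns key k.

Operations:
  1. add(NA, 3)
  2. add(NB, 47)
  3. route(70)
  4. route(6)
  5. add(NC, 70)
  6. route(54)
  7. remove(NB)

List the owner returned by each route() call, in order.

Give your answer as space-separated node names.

Answer: NA NB NC

Derivation:
Op 1: add NA@3 -> ring=[3:NA]
Op 2: add NB@47 -> ring=[3:NA,47:NB]
Op 3: route key 70: none >= 70, wrap to smallest pos 3 -> NA
Op 4: route key 6: smallest pos >= 6 is 47 -> NB
Op 5: add NC@70 -> ring=[3:NA,47:NB,70:NC]
Op 6: route key 54: smallest pos >= 54 is 70 -> NC
Op 7: remove NB -> ring=[3:NA,70:NC]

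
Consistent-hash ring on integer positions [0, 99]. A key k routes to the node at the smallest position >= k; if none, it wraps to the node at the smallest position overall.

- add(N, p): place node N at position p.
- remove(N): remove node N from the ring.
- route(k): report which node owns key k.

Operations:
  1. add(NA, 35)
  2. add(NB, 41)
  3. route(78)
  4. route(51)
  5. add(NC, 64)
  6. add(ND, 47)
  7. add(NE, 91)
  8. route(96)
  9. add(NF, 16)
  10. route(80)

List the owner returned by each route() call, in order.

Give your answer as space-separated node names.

Op 1: add NA@35 -> ring=[35:NA]
Op 2: add NB@41 -> ring=[35:NA,41:NB]
Op 3: route key 78: none >= 78, wrap to smallest pos 35 -> NA
Op 4: route key 51: none >= 51, wrap to smallest pos 35 -> NA
Op 5: add NC@64 -> ring=[35:NA,41:NB,64:NC]
Op 6: add ND@47 -> ring=[35:NA,41:NB,47:ND,64:NC]
Op 7: add NE@91 -> ring=[35:NA,41:NB,47:ND,64:NC,91:NE]
Op 8: route key 96: none >= 96, wrap to smallest pos 35 -> NA
Op 9: add NF@16 -> ring=[16:NF,35:NA,41:NB,47:ND,64:NC,91:NE]
Op 10: route key 80: smallest pos >= 80 is 91 -> NE

Answer: NA NA NA NE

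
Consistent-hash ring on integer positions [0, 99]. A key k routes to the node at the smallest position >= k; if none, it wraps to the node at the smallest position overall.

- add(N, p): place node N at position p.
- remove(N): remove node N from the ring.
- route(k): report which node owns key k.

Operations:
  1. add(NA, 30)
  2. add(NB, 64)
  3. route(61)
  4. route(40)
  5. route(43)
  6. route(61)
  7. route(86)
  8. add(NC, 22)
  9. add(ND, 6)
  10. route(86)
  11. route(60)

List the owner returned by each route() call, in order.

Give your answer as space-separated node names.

Answer: NB NB NB NB NA ND NB

Derivation:
Op 1: add NA@30 -> ring=[30:NA]
Op 2: add NB@64 -> ring=[30:NA,64:NB]
Op 3: route key 61: smallest pos >= 61 is 64 -> NB
Op 4: route key 40: smallest pos >= 40 is 64 -> NB
Op 5: route key 43: smallest pos >= 43 is 64 -> NB
Op 6: route key 61: smallest pos >= 61 is 64 -> NB
Op 7: route key 86: none >= 86, wrap to smallest pos 30 -> NA
Op 8: add NC@22 -> ring=[22:NC,30:NA,64:NB]
Op 9: add ND@6 -> ring=[6:ND,22:NC,30:NA,64:NB]
Op 10: route key 86: none >= 86, wrap to smallest pos 6 -> ND
Op 11: route key 60: smallest pos >= 60 is 64 -> NB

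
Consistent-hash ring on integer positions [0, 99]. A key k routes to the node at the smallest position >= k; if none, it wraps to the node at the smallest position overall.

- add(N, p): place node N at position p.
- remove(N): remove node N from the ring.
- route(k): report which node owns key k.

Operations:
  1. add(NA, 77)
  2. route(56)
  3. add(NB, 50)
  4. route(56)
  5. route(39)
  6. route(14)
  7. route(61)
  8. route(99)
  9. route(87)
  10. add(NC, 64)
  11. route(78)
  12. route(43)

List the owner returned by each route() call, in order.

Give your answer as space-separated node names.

Op 1: add NA@77 -> ring=[77:NA]
Op 2: route key 56: smallest pos >= 56 is 77 -> NA
Op 3: add NB@50 -> ring=[50:NB,77:NA]
Op 4: route key 56: smallest pos >= 56 is 77 -> NA
Op 5: route key 39: smallest pos >= 39 is 50 -> NB
Op 6: route key 14: smallest pos >= 14 is 50 -> NB
Op 7: route key 61: smallest pos >= 61 is 77 -> NA
Op 8: route key 99: none >= 99, wrap to smallest pos 50 -> NB
Op 9: route key 87: none >= 87, wrap to smallest pos 50 -> NB
Op 10: add NC@64 -> ring=[50:NB,64:NC,77:NA]
Op 11: route key 78: none >= 78, wrap to smallest pos 50 -> NB
Op 12: route key 43: smallest pos >= 43 is 50 -> NB

Answer: NA NA NB NB NA NB NB NB NB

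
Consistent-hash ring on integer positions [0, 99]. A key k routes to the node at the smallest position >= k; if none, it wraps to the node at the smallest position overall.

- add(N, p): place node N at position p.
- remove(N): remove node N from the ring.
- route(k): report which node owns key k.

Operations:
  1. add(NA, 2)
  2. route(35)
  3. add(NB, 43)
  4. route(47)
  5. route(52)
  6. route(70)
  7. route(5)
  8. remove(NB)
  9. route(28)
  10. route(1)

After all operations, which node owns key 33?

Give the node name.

Answer: NA

Derivation:
Op 1: add NA@2 -> ring=[2:NA]
Op 2: route key 35: none >= 35, wrap to smallest pos 2 -> NA
Op 3: add NB@43 -> ring=[2:NA,43:NB]
Op 4: route key 47: none >= 47, wrap to smallest pos 2 -> NA
Op 5: route key 52: none >= 52, wrap to smallest pos 2 -> NA
Op 6: route key 70: none >= 70, wrap to smallest pos 2 -> NA
Op 7: route key 5: smallest pos >= 5 is 43 -> NB
Op 8: remove NB -> ring=[2:NA]
Op 9: route key 28: none >= 28, wrap to smallest pos 2 -> NA
Op 10: route key 1: smallest pos >= 1 is 2 -> NA
Final route key 33: none >= 33, wrap to smallest pos 2 -> NA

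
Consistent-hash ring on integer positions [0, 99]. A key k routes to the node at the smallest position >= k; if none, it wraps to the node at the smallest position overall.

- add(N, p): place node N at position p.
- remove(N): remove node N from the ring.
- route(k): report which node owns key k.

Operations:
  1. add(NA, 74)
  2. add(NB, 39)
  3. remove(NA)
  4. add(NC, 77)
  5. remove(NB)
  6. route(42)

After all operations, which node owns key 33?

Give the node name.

Answer: NC

Derivation:
Op 1: add NA@74 -> ring=[74:NA]
Op 2: add NB@39 -> ring=[39:NB,74:NA]
Op 3: remove NA -> ring=[39:NB]
Op 4: add NC@77 -> ring=[39:NB,77:NC]
Op 5: remove NB -> ring=[77:NC]
Op 6: route key 42: smallest pos >= 42 is 77 -> NC
Final route key 33: smallest pos >= 33 is 77 -> NC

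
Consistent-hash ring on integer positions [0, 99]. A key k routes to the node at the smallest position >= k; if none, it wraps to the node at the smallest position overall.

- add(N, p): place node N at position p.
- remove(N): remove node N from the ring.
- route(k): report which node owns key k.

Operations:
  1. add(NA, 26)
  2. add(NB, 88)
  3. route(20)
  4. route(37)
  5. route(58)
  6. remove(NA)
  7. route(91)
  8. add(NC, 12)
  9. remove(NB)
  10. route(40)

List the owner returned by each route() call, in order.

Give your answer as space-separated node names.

Answer: NA NB NB NB NC

Derivation:
Op 1: add NA@26 -> ring=[26:NA]
Op 2: add NB@88 -> ring=[26:NA,88:NB]
Op 3: route key 20: smallest pos >= 20 is 26 -> NA
Op 4: route key 37: smallest pos >= 37 is 88 -> NB
Op 5: route key 58: smallest pos >= 58 is 88 -> NB
Op 6: remove NA -> ring=[88:NB]
Op 7: route key 91: none >= 91, wrap to smallest pos 88 -> NB
Op 8: add NC@12 -> ring=[12:NC,88:NB]
Op 9: remove NB -> ring=[12:NC]
Op 10: route key 40: none >= 40, wrap to smallest pos 12 -> NC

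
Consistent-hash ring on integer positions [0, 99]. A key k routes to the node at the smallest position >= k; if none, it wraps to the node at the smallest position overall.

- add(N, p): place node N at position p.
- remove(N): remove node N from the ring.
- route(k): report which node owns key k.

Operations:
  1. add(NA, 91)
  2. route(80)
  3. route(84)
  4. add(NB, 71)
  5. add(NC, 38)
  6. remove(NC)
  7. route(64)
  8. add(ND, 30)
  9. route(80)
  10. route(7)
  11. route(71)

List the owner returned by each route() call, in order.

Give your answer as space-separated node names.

Op 1: add NA@91 -> ring=[91:NA]
Op 2: route key 80: smallest pos >= 80 is 91 -> NA
Op 3: route key 84: smallest pos >= 84 is 91 -> NA
Op 4: add NB@71 -> ring=[71:NB,91:NA]
Op 5: add NC@38 -> ring=[38:NC,71:NB,91:NA]
Op 6: remove NC -> ring=[71:NB,91:NA]
Op 7: route key 64: smallest pos >= 64 is 71 -> NB
Op 8: add ND@30 -> ring=[30:ND,71:NB,91:NA]
Op 9: route key 80: smallest pos >= 80 is 91 -> NA
Op 10: route key 7: smallest pos >= 7 is 30 -> ND
Op 11: route key 71: smallest pos >= 71 is 71 -> NB

Answer: NA NA NB NA ND NB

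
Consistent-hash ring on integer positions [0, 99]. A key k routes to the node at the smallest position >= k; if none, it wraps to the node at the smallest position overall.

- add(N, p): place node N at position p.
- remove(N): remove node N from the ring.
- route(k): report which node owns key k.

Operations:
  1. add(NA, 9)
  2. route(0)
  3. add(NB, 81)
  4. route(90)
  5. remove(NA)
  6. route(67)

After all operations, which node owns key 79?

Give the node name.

Op 1: add NA@9 -> ring=[9:NA]
Op 2: route key 0: smallest pos >= 0 is 9 -> NA
Op 3: add NB@81 -> ring=[9:NA,81:NB]
Op 4: route key 90: none >= 90, wrap to smallest pos 9 -> NA
Op 5: remove NA -> ring=[81:NB]
Op 6: route key 67: smallest pos >= 67 is 81 -> NB
Final route key 79: smallest pos >= 79 is 81 -> NB

Answer: NB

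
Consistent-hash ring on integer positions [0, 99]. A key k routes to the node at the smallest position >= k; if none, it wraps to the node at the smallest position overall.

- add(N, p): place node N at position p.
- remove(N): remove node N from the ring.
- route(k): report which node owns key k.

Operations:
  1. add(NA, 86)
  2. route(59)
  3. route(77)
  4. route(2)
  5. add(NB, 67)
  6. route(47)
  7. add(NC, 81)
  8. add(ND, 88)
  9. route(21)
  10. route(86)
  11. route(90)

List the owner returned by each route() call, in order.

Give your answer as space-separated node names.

Op 1: add NA@86 -> ring=[86:NA]
Op 2: route key 59: smallest pos >= 59 is 86 -> NA
Op 3: route key 77: smallest pos >= 77 is 86 -> NA
Op 4: route key 2: smallest pos >= 2 is 86 -> NA
Op 5: add NB@67 -> ring=[67:NB,86:NA]
Op 6: route key 47: smallest pos >= 47 is 67 -> NB
Op 7: add NC@81 -> ring=[67:NB,81:NC,86:NA]
Op 8: add ND@88 -> ring=[67:NB,81:NC,86:NA,88:ND]
Op 9: route key 21: smallest pos >= 21 is 67 -> NB
Op 10: route key 86: smallest pos >= 86 is 86 -> NA
Op 11: route key 90: none >= 90, wrap to smallest pos 67 -> NB

Answer: NA NA NA NB NB NA NB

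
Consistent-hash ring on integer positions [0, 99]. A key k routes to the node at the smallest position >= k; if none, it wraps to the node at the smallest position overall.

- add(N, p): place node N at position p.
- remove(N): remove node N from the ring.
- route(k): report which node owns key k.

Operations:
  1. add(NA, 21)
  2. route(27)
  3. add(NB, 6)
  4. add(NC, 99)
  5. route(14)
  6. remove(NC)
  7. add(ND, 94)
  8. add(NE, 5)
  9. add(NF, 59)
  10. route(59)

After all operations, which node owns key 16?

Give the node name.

Op 1: add NA@21 -> ring=[21:NA]
Op 2: route key 27: none >= 27, wrap to smallest pos 21 -> NA
Op 3: add NB@6 -> ring=[6:NB,21:NA]
Op 4: add NC@99 -> ring=[6:NB,21:NA,99:NC]
Op 5: route key 14: smallest pos >= 14 is 21 -> NA
Op 6: remove NC -> ring=[6:NB,21:NA]
Op 7: add ND@94 -> ring=[6:NB,21:NA,94:ND]
Op 8: add NE@5 -> ring=[5:NE,6:NB,21:NA,94:ND]
Op 9: add NF@59 -> ring=[5:NE,6:NB,21:NA,59:NF,94:ND]
Op 10: route key 59: smallest pos >= 59 is 59 -> NF
Final route key 16: smallest pos >= 16 is 21 -> NA

Answer: NA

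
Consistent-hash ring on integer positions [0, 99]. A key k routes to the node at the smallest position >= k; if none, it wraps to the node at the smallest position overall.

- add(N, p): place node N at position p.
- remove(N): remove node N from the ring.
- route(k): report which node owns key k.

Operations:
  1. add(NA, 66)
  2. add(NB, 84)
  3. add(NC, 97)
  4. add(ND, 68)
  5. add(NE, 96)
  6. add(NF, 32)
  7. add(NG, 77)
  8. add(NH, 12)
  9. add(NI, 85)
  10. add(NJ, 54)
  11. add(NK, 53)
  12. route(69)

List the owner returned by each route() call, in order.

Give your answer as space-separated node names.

Answer: NG

Derivation:
Op 1: add NA@66 -> ring=[66:NA]
Op 2: add NB@84 -> ring=[66:NA,84:NB]
Op 3: add NC@97 -> ring=[66:NA,84:NB,97:NC]
Op 4: add ND@68 -> ring=[66:NA,68:ND,84:NB,97:NC]
Op 5: add NE@96 -> ring=[66:NA,68:ND,84:NB,96:NE,97:NC]
Op 6: add NF@32 -> ring=[32:NF,66:NA,68:ND,84:NB,96:NE,97:NC]
Op 7: add NG@77 -> ring=[32:NF,66:NA,68:ND,77:NG,84:NB,96:NE,97:NC]
Op 8: add NH@12 -> ring=[12:NH,32:NF,66:NA,68:ND,77:NG,84:NB,96:NE,97:NC]
Op 9: add NI@85 -> ring=[12:NH,32:NF,66:NA,68:ND,77:NG,84:NB,85:NI,96:NE,97:NC]
Op 10: add NJ@54 -> ring=[12:NH,32:NF,54:NJ,66:NA,68:ND,77:NG,84:NB,85:NI,96:NE,97:NC]
Op 11: add NK@53 -> ring=[12:NH,32:NF,53:NK,54:NJ,66:NA,68:ND,77:NG,84:NB,85:NI,96:NE,97:NC]
Op 12: route key 69: smallest pos >= 69 is 77 -> NG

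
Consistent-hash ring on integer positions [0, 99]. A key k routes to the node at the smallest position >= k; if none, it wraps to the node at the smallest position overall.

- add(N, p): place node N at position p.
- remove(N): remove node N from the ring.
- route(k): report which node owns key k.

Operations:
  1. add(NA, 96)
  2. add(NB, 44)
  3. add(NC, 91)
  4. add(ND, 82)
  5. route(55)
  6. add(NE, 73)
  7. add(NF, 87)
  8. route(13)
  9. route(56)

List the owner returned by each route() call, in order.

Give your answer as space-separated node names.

Op 1: add NA@96 -> ring=[96:NA]
Op 2: add NB@44 -> ring=[44:NB,96:NA]
Op 3: add NC@91 -> ring=[44:NB,91:NC,96:NA]
Op 4: add ND@82 -> ring=[44:NB,82:ND,91:NC,96:NA]
Op 5: route key 55: smallest pos >= 55 is 82 -> ND
Op 6: add NE@73 -> ring=[44:NB,73:NE,82:ND,91:NC,96:NA]
Op 7: add NF@87 -> ring=[44:NB,73:NE,82:ND,87:NF,91:NC,96:NA]
Op 8: route key 13: smallest pos >= 13 is 44 -> NB
Op 9: route key 56: smallest pos >= 56 is 73 -> NE

Answer: ND NB NE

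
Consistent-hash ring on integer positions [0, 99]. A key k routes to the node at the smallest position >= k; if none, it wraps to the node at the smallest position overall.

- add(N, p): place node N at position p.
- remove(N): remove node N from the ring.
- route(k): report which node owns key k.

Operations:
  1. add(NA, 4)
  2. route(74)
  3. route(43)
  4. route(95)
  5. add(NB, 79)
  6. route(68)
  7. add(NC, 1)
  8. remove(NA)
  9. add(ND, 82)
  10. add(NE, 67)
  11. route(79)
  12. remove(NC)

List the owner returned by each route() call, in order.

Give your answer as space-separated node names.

Op 1: add NA@4 -> ring=[4:NA]
Op 2: route key 74: none >= 74, wrap to smallest pos 4 -> NA
Op 3: route key 43: none >= 43, wrap to smallest pos 4 -> NA
Op 4: route key 95: none >= 95, wrap to smallest pos 4 -> NA
Op 5: add NB@79 -> ring=[4:NA,79:NB]
Op 6: route key 68: smallest pos >= 68 is 79 -> NB
Op 7: add NC@1 -> ring=[1:NC,4:NA,79:NB]
Op 8: remove NA -> ring=[1:NC,79:NB]
Op 9: add ND@82 -> ring=[1:NC,79:NB,82:ND]
Op 10: add NE@67 -> ring=[1:NC,67:NE,79:NB,82:ND]
Op 11: route key 79: smallest pos >= 79 is 79 -> NB
Op 12: remove NC -> ring=[67:NE,79:NB,82:ND]

Answer: NA NA NA NB NB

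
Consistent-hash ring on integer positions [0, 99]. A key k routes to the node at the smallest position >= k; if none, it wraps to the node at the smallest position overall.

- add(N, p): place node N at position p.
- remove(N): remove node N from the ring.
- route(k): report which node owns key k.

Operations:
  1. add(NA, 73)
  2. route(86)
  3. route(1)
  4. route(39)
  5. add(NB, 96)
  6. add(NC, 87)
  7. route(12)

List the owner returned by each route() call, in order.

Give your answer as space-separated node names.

Op 1: add NA@73 -> ring=[73:NA]
Op 2: route key 86: none >= 86, wrap to smallest pos 73 -> NA
Op 3: route key 1: smallest pos >= 1 is 73 -> NA
Op 4: route key 39: smallest pos >= 39 is 73 -> NA
Op 5: add NB@96 -> ring=[73:NA,96:NB]
Op 6: add NC@87 -> ring=[73:NA,87:NC,96:NB]
Op 7: route key 12: smallest pos >= 12 is 73 -> NA

Answer: NA NA NA NA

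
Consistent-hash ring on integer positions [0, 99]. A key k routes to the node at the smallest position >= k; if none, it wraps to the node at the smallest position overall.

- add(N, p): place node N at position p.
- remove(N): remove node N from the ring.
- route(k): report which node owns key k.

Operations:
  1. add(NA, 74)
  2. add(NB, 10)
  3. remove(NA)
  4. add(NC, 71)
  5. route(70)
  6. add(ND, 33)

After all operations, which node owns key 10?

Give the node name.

Op 1: add NA@74 -> ring=[74:NA]
Op 2: add NB@10 -> ring=[10:NB,74:NA]
Op 3: remove NA -> ring=[10:NB]
Op 4: add NC@71 -> ring=[10:NB,71:NC]
Op 5: route key 70: smallest pos >= 70 is 71 -> NC
Op 6: add ND@33 -> ring=[10:NB,33:ND,71:NC]
Final route key 10: smallest pos >= 10 is 10 -> NB

Answer: NB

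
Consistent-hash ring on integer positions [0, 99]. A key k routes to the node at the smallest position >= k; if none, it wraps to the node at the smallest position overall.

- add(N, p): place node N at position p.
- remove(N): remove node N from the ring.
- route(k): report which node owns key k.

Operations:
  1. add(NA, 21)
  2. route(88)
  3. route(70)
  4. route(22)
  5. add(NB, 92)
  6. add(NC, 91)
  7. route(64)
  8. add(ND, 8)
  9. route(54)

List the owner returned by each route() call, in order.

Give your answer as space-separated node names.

Answer: NA NA NA NC NC

Derivation:
Op 1: add NA@21 -> ring=[21:NA]
Op 2: route key 88: none >= 88, wrap to smallest pos 21 -> NA
Op 3: route key 70: none >= 70, wrap to smallest pos 21 -> NA
Op 4: route key 22: none >= 22, wrap to smallest pos 21 -> NA
Op 5: add NB@92 -> ring=[21:NA,92:NB]
Op 6: add NC@91 -> ring=[21:NA,91:NC,92:NB]
Op 7: route key 64: smallest pos >= 64 is 91 -> NC
Op 8: add ND@8 -> ring=[8:ND,21:NA,91:NC,92:NB]
Op 9: route key 54: smallest pos >= 54 is 91 -> NC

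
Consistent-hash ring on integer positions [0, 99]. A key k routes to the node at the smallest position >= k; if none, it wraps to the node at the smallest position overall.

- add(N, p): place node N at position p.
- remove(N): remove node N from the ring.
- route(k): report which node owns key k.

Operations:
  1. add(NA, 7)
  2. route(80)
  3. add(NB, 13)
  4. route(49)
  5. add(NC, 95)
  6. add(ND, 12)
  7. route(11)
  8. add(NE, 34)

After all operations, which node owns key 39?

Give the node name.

Answer: NC

Derivation:
Op 1: add NA@7 -> ring=[7:NA]
Op 2: route key 80: none >= 80, wrap to smallest pos 7 -> NA
Op 3: add NB@13 -> ring=[7:NA,13:NB]
Op 4: route key 49: none >= 49, wrap to smallest pos 7 -> NA
Op 5: add NC@95 -> ring=[7:NA,13:NB,95:NC]
Op 6: add ND@12 -> ring=[7:NA,12:ND,13:NB,95:NC]
Op 7: route key 11: smallest pos >= 11 is 12 -> ND
Op 8: add NE@34 -> ring=[7:NA,12:ND,13:NB,34:NE,95:NC]
Final route key 39: smallest pos >= 39 is 95 -> NC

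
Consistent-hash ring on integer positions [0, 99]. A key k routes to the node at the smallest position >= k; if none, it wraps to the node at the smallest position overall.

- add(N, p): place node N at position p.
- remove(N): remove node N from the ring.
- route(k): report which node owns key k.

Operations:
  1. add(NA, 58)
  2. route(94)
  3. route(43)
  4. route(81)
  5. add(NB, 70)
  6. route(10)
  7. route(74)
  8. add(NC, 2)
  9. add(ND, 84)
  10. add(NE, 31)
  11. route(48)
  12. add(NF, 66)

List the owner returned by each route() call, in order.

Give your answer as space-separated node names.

Answer: NA NA NA NA NA NA

Derivation:
Op 1: add NA@58 -> ring=[58:NA]
Op 2: route key 94: none >= 94, wrap to smallest pos 58 -> NA
Op 3: route key 43: smallest pos >= 43 is 58 -> NA
Op 4: route key 81: none >= 81, wrap to smallest pos 58 -> NA
Op 5: add NB@70 -> ring=[58:NA,70:NB]
Op 6: route key 10: smallest pos >= 10 is 58 -> NA
Op 7: route key 74: none >= 74, wrap to smallest pos 58 -> NA
Op 8: add NC@2 -> ring=[2:NC,58:NA,70:NB]
Op 9: add ND@84 -> ring=[2:NC,58:NA,70:NB,84:ND]
Op 10: add NE@31 -> ring=[2:NC,31:NE,58:NA,70:NB,84:ND]
Op 11: route key 48: smallest pos >= 48 is 58 -> NA
Op 12: add NF@66 -> ring=[2:NC,31:NE,58:NA,66:NF,70:NB,84:ND]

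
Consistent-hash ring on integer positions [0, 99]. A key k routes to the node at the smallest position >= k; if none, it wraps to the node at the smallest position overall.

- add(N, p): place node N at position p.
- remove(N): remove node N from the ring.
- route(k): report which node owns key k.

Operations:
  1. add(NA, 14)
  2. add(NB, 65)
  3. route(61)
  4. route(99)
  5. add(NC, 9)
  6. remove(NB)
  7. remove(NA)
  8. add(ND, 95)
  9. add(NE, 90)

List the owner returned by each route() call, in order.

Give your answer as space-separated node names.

Answer: NB NA

Derivation:
Op 1: add NA@14 -> ring=[14:NA]
Op 2: add NB@65 -> ring=[14:NA,65:NB]
Op 3: route key 61: smallest pos >= 61 is 65 -> NB
Op 4: route key 99: none >= 99, wrap to smallest pos 14 -> NA
Op 5: add NC@9 -> ring=[9:NC,14:NA,65:NB]
Op 6: remove NB -> ring=[9:NC,14:NA]
Op 7: remove NA -> ring=[9:NC]
Op 8: add ND@95 -> ring=[9:NC,95:ND]
Op 9: add NE@90 -> ring=[9:NC,90:NE,95:ND]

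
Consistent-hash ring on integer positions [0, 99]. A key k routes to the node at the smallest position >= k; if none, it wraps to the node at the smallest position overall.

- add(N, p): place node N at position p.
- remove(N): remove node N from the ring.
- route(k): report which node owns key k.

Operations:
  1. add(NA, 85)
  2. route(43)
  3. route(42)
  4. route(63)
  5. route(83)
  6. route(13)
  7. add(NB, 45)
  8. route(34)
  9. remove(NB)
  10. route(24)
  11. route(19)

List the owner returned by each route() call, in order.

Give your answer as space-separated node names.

Op 1: add NA@85 -> ring=[85:NA]
Op 2: route key 43: smallest pos >= 43 is 85 -> NA
Op 3: route key 42: smallest pos >= 42 is 85 -> NA
Op 4: route key 63: smallest pos >= 63 is 85 -> NA
Op 5: route key 83: smallest pos >= 83 is 85 -> NA
Op 6: route key 13: smallest pos >= 13 is 85 -> NA
Op 7: add NB@45 -> ring=[45:NB,85:NA]
Op 8: route key 34: smallest pos >= 34 is 45 -> NB
Op 9: remove NB -> ring=[85:NA]
Op 10: route key 24: smallest pos >= 24 is 85 -> NA
Op 11: route key 19: smallest pos >= 19 is 85 -> NA

Answer: NA NA NA NA NA NB NA NA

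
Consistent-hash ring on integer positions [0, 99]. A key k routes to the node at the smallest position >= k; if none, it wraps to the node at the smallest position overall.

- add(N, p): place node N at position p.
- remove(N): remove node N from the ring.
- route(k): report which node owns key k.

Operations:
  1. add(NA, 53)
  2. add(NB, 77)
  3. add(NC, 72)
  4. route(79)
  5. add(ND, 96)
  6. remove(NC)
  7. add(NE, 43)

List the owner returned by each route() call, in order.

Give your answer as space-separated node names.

Op 1: add NA@53 -> ring=[53:NA]
Op 2: add NB@77 -> ring=[53:NA,77:NB]
Op 3: add NC@72 -> ring=[53:NA,72:NC,77:NB]
Op 4: route key 79: none >= 79, wrap to smallest pos 53 -> NA
Op 5: add ND@96 -> ring=[53:NA,72:NC,77:NB,96:ND]
Op 6: remove NC -> ring=[53:NA,77:NB,96:ND]
Op 7: add NE@43 -> ring=[43:NE,53:NA,77:NB,96:ND]

Answer: NA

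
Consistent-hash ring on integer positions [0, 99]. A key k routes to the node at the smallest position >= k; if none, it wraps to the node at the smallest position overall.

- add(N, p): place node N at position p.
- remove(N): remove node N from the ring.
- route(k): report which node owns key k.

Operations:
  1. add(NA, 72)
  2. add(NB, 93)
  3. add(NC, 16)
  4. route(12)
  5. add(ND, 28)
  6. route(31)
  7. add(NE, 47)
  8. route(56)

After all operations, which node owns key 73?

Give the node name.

Op 1: add NA@72 -> ring=[72:NA]
Op 2: add NB@93 -> ring=[72:NA,93:NB]
Op 3: add NC@16 -> ring=[16:NC,72:NA,93:NB]
Op 4: route key 12: smallest pos >= 12 is 16 -> NC
Op 5: add ND@28 -> ring=[16:NC,28:ND,72:NA,93:NB]
Op 6: route key 31: smallest pos >= 31 is 72 -> NA
Op 7: add NE@47 -> ring=[16:NC,28:ND,47:NE,72:NA,93:NB]
Op 8: route key 56: smallest pos >= 56 is 72 -> NA
Final route key 73: smallest pos >= 73 is 93 -> NB

Answer: NB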